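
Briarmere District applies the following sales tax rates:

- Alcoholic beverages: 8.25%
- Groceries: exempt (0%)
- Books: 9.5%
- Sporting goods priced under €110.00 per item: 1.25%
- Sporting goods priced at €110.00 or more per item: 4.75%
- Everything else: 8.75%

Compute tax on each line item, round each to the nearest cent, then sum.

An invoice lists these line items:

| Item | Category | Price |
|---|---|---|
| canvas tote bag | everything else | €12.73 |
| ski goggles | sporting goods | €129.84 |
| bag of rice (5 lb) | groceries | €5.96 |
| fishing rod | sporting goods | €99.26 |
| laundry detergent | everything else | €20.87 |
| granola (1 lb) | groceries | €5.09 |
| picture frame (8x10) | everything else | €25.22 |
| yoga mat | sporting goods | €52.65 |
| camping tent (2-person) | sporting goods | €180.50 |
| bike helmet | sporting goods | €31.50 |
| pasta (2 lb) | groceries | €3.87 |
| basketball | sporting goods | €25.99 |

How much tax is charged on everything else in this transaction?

Canvas tote bag €12.73: everything else → 8.75% → €1.11
Laundry detergent €20.87: everything else → 8.75% → €1.83
Picture frame (8x10) €25.22: everything else → 8.75% → €2.21
Tax on everything else = €1.11 + €1.83 + €2.21 = €5.15

€5.15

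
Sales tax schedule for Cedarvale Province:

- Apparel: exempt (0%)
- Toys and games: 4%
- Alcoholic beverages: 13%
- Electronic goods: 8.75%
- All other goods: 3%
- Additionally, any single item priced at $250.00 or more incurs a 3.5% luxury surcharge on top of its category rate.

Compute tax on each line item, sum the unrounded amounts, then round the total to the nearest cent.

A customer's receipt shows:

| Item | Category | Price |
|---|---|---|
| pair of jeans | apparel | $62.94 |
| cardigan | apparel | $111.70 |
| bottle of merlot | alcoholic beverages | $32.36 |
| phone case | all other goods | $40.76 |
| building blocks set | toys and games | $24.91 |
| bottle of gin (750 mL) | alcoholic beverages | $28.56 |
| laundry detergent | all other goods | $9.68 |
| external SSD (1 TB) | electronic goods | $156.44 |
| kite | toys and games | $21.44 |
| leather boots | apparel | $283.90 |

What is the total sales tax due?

$34.91

Pair of jeans $62.94: apparel → 0% → $0.00
Cardigan $111.70: apparel → 0% → $0.00
Bottle of merlot $32.36: alcoholic beverages → 13% → $4.2068
Phone case $40.76: all other goods → 3% → $1.2228
Building blocks set $24.91: toys and games → 4% → $0.9964
Bottle of gin (750 mL) $28.56: alcoholic beverages → 13% → $3.7128
Laundry detergent $9.68: all other goods → 3% → $0.2904
External SSD (1 TB) $156.44: electronic goods → 8.75% → $13.6885
Kite $21.44: toys and games → 4% → $0.8576
Leather boots $283.90: apparel → 0% + 3.5% surcharge = 3.5% → $9.9365
Unrounded tax sum = $34.9118 → $34.91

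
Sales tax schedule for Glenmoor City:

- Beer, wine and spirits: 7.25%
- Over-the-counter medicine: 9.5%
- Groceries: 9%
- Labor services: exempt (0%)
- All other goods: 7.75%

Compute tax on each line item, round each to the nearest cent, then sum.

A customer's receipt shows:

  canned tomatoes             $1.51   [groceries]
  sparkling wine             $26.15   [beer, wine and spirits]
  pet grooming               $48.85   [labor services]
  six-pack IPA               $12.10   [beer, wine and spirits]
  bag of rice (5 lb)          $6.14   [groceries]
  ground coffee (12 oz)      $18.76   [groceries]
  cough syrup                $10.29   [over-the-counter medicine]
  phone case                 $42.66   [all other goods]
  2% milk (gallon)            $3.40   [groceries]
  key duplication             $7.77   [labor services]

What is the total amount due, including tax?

Canned tomatoes $1.51: groceries → 9% → $0.14
Sparkling wine $26.15: beer, wine and spirits → 7.25% → $1.90
Pet grooming $48.85: labor services → 0% → $0.00
Six-pack IPA $12.10: beer, wine and spirits → 7.25% → $0.88
Bag of rice (5 lb) $6.14: groceries → 9% → $0.55
Ground coffee (12 oz) $18.76: groceries → 9% → $1.69
Cough syrup $10.29: over-the-counter medicine → 9.5% → $0.98
Phone case $42.66: all other goods → 7.75% → $3.31
2% milk (gallon) $3.40: groceries → 9% → $0.31
Key duplication $7.77: labor services → 0% → $0.00
Subtotal = $177.63; tax = $9.76; total due = $187.39

$187.39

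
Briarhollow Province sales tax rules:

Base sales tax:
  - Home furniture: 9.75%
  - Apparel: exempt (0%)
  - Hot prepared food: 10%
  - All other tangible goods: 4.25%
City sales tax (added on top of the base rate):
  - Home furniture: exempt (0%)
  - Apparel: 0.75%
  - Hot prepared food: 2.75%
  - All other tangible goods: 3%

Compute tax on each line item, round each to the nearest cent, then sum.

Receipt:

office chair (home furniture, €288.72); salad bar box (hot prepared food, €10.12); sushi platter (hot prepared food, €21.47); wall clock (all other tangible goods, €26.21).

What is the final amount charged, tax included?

Office chair €288.72: home furniture → 9.75% + 0% city = 9.75% → €28.15
Salad bar box €10.12: hot prepared food → 10% + 2.75% city = 12.75% → €1.29
Sushi platter €21.47: hot prepared food → 10% + 2.75% city = 12.75% → €2.74
Wall clock €26.21: all other tangible goods → 4.25% + 3% city = 7.25% → €1.90
Subtotal = €346.52; tax = €34.08; total due = €380.60

€380.60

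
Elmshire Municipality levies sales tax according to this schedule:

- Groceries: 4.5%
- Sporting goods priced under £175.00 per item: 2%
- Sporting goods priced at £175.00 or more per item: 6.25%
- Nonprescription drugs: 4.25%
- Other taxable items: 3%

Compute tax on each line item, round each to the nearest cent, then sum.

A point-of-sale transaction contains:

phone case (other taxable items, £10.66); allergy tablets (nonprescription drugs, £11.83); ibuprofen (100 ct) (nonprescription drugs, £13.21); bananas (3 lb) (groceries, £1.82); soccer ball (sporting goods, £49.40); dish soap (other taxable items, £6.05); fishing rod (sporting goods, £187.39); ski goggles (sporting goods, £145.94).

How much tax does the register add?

£17.26

Phone case £10.66: other taxable items → 3% → £0.32
Allergy tablets £11.83: nonprescription drugs → 4.25% → £0.50
Ibuprofen (100 ct) £13.21: nonprescription drugs → 4.25% → £0.56
Bananas (3 lb) £1.82: groceries → 4.5% → £0.08
Soccer ball £49.40: sporting goods, under £175.00 → 2% → £0.99
Dish soap £6.05: other taxable items → 3% → £0.18
Fishing rod £187.39: sporting goods, £175.00 or more → 6.25% → £11.71
Ski goggles £145.94: sporting goods, under £175.00 → 2% → £2.92
Total tax = £0.32 + £0.50 + £0.56 + £0.08 + £0.99 + £0.18 + £11.71 + £2.92 = £17.26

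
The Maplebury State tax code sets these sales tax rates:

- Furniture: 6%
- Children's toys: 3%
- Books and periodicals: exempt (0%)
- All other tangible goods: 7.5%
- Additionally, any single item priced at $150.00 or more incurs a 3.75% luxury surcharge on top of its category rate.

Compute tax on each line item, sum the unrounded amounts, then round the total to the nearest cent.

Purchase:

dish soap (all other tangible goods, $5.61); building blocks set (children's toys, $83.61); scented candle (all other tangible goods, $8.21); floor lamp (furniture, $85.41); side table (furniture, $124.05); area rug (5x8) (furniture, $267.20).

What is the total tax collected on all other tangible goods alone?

$1.04

Dish soap $5.61: all other tangible goods → 7.5% → $0.42075
Scented candle $8.21: all other tangible goods → 7.5% → $0.61575
Tax on all other tangible goods: unrounded sum = $1.0365 → $1.04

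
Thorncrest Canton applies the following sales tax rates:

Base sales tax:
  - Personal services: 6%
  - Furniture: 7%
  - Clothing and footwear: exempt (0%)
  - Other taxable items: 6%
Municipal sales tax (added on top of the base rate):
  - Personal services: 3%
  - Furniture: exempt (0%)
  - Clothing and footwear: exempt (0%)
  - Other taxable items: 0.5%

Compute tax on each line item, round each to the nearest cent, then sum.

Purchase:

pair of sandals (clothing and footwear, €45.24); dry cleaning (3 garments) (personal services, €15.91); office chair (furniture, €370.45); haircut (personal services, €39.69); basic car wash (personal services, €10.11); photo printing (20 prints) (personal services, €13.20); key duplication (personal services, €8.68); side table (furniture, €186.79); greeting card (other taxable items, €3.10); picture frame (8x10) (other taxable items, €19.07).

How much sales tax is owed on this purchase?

€48.33

Pair of sandals €45.24: clothing and footwear → 0% + 0% municipal = 0% → €0.00
Dry cleaning (3 garments) €15.91: personal services → 6% + 3% municipal = 9% → €1.43
Office chair €370.45: furniture → 7% + 0% municipal = 7% → €25.93
Haircut €39.69: personal services → 6% + 3% municipal = 9% → €3.57
Basic car wash €10.11: personal services → 6% + 3% municipal = 9% → €0.91
Photo printing (20 prints) €13.20: personal services → 6% + 3% municipal = 9% → €1.19
Key duplication €8.68: personal services → 6% + 3% municipal = 9% → €0.78
Side table €186.79: furniture → 7% + 0% municipal = 7% → €13.08
Greeting card €3.10: other taxable items → 6% + 0.5% municipal = 6.5% → €0.20
Picture frame (8x10) €19.07: other taxable items → 6% + 0.5% municipal = 6.5% → €1.24
Total tax = €1.43 + €25.93 + €3.57 + €0.91 + €1.19 + €0.78 + €13.08 + €0.20 + €1.24 = €48.33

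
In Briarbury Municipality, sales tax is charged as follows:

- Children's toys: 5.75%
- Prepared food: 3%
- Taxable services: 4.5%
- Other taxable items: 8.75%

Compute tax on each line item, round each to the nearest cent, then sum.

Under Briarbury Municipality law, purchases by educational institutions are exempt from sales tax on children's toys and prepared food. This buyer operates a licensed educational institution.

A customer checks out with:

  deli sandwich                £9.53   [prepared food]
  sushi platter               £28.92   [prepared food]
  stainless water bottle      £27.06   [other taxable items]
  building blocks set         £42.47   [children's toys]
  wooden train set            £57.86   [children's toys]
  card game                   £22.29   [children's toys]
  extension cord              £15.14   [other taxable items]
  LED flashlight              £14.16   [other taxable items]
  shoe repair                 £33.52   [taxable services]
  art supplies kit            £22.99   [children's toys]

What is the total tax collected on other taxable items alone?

Stainless water bottle £27.06: other taxable items → 8.75% → £2.37
Extension cord £15.14: other taxable items → 8.75% → £1.32
LED flashlight £14.16: other taxable items → 8.75% → £1.24
Tax on other taxable items = £2.37 + £1.32 + £1.24 = £4.93

£4.93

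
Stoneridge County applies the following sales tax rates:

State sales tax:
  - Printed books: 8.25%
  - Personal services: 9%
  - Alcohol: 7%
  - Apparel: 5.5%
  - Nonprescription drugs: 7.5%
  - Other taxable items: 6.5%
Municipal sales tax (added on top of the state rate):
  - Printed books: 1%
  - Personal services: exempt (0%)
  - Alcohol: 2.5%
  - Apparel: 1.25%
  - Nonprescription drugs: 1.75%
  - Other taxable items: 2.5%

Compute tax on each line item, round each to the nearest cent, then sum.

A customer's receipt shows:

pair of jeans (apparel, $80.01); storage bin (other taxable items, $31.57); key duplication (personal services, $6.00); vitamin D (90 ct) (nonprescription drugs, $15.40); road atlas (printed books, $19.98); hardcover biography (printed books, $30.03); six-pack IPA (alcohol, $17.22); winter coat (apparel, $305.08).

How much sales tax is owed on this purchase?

$37.06

Pair of jeans $80.01: apparel → 5.5% + 1.25% municipal = 6.75% → $5.40
Storage bin $31.57: other taxable items → 6.5% + 2.5% municipal = 9% → $2.84
Key duplication $6.00: personal services → 9% + 0% municipal = 9% → $0.54
Vitamin D (90 ct) $15.40: nonprescription drugs → 7.5% + 1.75% municipal = 9.25% → $1.42
Road atlas $19.98: printed books → 8.25% + 1% municipal = 9.25% → $1.85
Hardcover biography $30.03: printed books → 8.25% + 1% municipal = 9.25% → $2.78
Six-pack IPA $17.22: alcohol → 7% + 2.5% municipal = 9.5% → $1.64
Winter coat $305.08: apparel → 5.5% + 1.25% municipal = 6.75% → $20.59
Total tax = $5.40 + $2.84 + $0.54 + $1.42 + $1.85 + $2.78 + $1.64 + $20.59 = $37.06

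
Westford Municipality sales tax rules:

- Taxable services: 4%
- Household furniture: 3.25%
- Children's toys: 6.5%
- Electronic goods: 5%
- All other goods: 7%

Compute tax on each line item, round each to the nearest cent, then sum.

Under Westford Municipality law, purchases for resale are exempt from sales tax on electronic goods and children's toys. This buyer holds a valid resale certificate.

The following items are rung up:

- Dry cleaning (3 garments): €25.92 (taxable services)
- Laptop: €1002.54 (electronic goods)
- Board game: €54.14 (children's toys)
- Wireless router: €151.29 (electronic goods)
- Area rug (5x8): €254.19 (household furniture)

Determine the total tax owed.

€9.30

Dry cleaning (3 garments) €25.92: taxable services → 4% → €1.04
Laptop €1002.54: electronic goods, buyer-exempt → 0% → €0.00
Board game €54.14: children's toys, buyer-exempt → 0% → €0.00
Wireless router €151.29: electronic goods, buyer-exempt → 0% → €0.00
Area rug (5x8) €254.19: household furniture → 3.25% → €8.26
Total tax = €1.04 + €8.26 = €9.30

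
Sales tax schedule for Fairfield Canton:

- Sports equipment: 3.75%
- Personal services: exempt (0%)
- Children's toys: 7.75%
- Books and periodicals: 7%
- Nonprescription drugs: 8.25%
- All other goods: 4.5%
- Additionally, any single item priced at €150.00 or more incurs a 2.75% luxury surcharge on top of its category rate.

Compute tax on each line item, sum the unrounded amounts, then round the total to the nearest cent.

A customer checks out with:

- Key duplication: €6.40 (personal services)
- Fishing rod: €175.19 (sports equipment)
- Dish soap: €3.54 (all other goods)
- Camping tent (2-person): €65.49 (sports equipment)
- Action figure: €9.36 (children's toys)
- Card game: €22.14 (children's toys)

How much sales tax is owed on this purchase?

Key duplication €6.40: personal services → 0% → €0.00
Fishing rod €175.19: sports equipment → 3.75% + 2.75% surcharge = 6.5% → €11.38735
Dish soap €3.54: all other goods → 4.5% → €0.1593
Camping tent (2-person) €65.49: sports equipment → 3.75% → €2.455875
Action figure €9.36: children's toys → 7.75% → €0.7254
Card game €22.14: children's toys → 7.75% → €1.71585
Unrounded tax sum = €16.443775 → €16.44

€16.44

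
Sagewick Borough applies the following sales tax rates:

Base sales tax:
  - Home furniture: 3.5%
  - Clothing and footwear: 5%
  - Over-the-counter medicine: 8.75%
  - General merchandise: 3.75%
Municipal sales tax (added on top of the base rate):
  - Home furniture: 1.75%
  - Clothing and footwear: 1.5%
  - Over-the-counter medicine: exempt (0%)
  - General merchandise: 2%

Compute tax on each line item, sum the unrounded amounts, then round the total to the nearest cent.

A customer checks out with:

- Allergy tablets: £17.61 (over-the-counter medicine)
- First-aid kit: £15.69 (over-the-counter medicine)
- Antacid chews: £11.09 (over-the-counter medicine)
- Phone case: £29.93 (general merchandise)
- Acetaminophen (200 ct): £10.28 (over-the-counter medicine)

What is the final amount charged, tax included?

Allergy tablets £17.61: over-the-counter medicine → 8.75% + 0% municipal = 8.75% → £1.540875
First-aid kit £15.69: over-the-counter medicine → 8.75% + 0% municipal = 8.75% → £1.372875
Antacid chews £11.09: over-the-counter medicine → 8.75% + 0% municipal = 8.75% → £0.970375
Phone case £29.93: general merchandise → 3.75% + 2% municipal = 5.75% → £1.720975
Acetaminophen (200 ct) £10.28: over-the-counter medicine → 8.75% + 0% municipal = 8.75% → £0.8995
Subtotal = £84.60; unrounded tax = £6.5046 → £6.50; total due = £91.10

£91.10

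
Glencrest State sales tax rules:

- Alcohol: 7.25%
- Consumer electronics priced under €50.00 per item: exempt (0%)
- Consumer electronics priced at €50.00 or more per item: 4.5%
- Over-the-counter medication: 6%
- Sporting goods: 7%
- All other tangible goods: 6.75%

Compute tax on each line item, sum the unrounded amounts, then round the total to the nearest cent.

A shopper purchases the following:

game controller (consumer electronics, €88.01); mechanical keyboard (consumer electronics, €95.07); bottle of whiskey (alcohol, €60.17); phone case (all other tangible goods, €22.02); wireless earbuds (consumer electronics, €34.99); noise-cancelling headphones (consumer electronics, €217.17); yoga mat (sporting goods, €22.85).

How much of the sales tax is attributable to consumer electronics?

€18.01

Game controller €88.01: consumer electronics, €50.00 or more → 4.5% → €3.96045
Mechanical keyboard €95.07: consumer electronics, €50.00 or more → 4.5% → €4.27815
Wireless earbuds €34.99: consumer electronics, under €50.00 → 0% → €0.00
Noise-cancelling headphones €217.17: consumer electronics, €50.00 or more → 4.5% → €9.77265
Tax on consumer electronics: unrounded sum = €18.01125 → €18.01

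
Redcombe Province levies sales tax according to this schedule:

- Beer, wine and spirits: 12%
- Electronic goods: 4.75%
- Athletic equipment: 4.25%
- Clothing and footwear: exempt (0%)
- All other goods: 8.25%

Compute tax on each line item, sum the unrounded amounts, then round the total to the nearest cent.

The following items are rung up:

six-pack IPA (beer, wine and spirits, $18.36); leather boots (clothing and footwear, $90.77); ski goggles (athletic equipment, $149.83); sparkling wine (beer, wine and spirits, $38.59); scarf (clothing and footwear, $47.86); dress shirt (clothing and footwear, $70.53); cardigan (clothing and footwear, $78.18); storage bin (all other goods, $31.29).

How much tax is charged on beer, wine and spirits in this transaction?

$6.83

Six-pack IPA $18.36: beer, wine and spirits → 12% → $2.2032
Sparkling wine $38.59: beer, wine and spirits → 12% → $4.6308
Tax on beer, wine and spirits: unrounded sum = $6.834 → $6.83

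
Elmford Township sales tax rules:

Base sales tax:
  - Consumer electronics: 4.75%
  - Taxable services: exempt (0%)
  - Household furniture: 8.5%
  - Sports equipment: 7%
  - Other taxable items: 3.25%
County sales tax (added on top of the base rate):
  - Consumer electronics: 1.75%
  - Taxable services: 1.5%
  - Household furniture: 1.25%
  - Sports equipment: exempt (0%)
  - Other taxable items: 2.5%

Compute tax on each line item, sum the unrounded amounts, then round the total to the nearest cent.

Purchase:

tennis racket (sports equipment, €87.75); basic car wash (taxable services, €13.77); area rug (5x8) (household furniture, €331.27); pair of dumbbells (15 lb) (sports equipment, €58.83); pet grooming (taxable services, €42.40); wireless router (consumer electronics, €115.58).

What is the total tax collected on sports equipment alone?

Tennis racket €87.75: sports equipment → 7% + 0% county = 7% → €6.1425
Pair of dumbbells (15 lb) €58.83: sports equipment → 7% + 0% county = 7% → €4.1181
Tax on sports equipment: unrounded sum = €10.2606 → €10.26

€10.26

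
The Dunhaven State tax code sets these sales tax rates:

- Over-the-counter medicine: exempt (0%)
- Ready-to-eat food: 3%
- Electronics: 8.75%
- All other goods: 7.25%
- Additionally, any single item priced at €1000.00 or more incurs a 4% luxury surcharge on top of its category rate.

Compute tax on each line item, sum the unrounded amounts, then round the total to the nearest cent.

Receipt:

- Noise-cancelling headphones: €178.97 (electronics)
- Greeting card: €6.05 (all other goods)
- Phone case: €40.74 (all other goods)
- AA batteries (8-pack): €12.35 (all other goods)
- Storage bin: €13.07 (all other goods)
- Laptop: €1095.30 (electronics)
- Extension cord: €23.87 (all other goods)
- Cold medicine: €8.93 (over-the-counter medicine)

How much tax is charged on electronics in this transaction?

€155.31

Noise-cancelling headphones €178.97: electronics → 8.75% → €15.659875
Laptop €1095.30: electronics → 8.75% + 4% surcharge = 12.75% → €139.65075
Tax on electronics: unrounded sum = €155.310625 → €155.31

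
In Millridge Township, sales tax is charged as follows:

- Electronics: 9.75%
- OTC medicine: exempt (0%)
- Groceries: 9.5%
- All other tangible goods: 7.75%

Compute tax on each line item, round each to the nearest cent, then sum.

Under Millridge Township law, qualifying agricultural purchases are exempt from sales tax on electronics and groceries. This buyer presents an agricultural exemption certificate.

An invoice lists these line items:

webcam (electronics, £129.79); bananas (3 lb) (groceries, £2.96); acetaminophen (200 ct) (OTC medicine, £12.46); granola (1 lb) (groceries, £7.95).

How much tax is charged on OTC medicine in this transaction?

Acetaminophen (200 ct) £12.46: OTC medicine → 0% → £0.00
Tax on OTC medicine = £0.00

£0.00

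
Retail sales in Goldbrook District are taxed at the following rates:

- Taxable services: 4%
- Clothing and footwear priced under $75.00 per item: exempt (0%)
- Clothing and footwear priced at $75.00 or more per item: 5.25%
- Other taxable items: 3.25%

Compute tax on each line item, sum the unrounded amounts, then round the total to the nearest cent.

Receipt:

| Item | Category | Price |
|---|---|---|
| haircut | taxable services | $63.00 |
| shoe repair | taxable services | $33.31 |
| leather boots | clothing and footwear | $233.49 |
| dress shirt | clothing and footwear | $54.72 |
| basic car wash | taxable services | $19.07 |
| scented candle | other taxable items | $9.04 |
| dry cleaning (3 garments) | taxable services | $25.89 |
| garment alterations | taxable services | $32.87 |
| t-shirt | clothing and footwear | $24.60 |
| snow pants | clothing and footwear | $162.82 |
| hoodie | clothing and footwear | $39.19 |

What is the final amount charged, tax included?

$726.07

Haircut $63.00: taxable services → 4% → $2.52
Shoe repair $33.31: taxable services → 4% → $1.3324
Leather boots $233.49: clothing and footwear, $75.00 or more → 5.25% → $12.258225
Dress shirt $54.72: clothing and footwear, under $75.00 → 0% → $0.00
Basic car wash $19.07: taxable services → 4% → $0.7628
Scented candle $9.04: other taxable items → 3.25% → $0.2938
Dry cleaning (3 garments) $25.89: taxable services → 4% → $1.0356
Garment alterations $32.87: taxable services → 4% → $1.3148
T-shirt $24.60: clothing and footwear, under $75.00 → 0% → $0.00
Snow pants $162.82: clothing and footwear, $75.00 or more → 5.25% → $8.54805
Hoodie $39.19: clothing and footwear, under $75.00 → 0% → $0.00
Subtotal = $698.00; unrounded tax = $28.065675 → $28.07; total due = $726.07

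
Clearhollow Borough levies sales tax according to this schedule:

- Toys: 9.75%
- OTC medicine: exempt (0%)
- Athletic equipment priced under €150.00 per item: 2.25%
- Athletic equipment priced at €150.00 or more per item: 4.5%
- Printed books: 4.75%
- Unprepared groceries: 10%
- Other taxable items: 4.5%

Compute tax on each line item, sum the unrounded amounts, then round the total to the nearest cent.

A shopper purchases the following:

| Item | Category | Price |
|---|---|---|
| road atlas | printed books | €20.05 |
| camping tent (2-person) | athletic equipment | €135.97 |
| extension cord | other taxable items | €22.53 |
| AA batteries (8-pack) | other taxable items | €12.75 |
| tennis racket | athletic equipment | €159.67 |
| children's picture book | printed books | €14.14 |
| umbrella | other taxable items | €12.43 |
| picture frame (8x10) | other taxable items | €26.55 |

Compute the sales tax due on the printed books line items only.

Road atlas €20.05: printed books → 4.75% → €0.952375
Children's picture book €14.14: printed books → 4.75% → €0.67165
Tax on printed books: unrounded sum = €1.624025 → €1.62

€1.62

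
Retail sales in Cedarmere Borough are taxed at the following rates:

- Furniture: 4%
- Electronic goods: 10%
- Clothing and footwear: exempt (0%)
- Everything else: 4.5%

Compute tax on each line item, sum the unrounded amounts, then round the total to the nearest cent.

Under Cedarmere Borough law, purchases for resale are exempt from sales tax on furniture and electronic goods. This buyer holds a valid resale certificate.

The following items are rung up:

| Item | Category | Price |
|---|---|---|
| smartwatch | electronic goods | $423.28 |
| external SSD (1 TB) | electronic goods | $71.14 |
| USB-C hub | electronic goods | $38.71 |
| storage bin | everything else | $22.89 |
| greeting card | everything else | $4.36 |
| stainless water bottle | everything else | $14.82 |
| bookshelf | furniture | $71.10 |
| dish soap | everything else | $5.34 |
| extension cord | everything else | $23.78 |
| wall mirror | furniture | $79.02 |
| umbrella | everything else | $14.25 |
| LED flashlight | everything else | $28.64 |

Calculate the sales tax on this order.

$5.13

Smartwatch $423.28: electronic goods, buyer-exempt → 0% → $0.00
External SSD (1 TB) $71.14: electronic goods, buyer-exempt → 0% → $0.00
USB-C hub $38.71: electronic goods, buyer-exempt → 0% → $0.00
Storage bin $22.89: everything else → 4.5% → $1.03005
Greeting card $4.36: everything else → 4.5% → $0.1962
Stainless water bottle $14.82: everything else → 4.5% → $0.6669
Bookshelf $71.10: furniture, buyer-exempt → 0% → $0.00
Dish soap $5.34: everything else → 4.5% → $0.2403
Extension cord $23.78: everything else → 4.5% → $1.0701
Wall mirror $79.02: furniture, buyer-exempt → 0% → $0.00
Umbrella $14.25: everything else → 4.5% → $0.64125
LED flashlight $28.64: everything else → 4.5% → $1.2888
Unrounded tax sum = $5.1336 → $5.13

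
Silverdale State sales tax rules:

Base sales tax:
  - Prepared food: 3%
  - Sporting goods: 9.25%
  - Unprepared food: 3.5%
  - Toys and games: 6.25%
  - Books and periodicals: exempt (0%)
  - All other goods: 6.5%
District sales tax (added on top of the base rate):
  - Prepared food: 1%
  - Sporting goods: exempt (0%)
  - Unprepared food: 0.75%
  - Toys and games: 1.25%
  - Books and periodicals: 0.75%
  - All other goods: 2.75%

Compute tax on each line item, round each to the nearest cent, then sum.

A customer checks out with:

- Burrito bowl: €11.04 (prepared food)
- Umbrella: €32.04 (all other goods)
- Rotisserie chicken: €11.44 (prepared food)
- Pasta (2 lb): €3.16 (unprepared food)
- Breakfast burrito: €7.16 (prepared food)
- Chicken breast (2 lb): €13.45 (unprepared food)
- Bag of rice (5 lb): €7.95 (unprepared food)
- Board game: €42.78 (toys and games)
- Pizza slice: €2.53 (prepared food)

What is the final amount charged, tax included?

Burrito bowl €11.04: prepared food → 3% + 1% district = 4% → €0.44
Umbrella €32.04: all other goods → 6.5% + 2.75% district = 9.25% → €2.96
Rotisserie chicken €11.44: prepared food → 3% + 1% district = 4% → €0.46
Pasta (2 lb) €3.16: unprepared food → 3.5% + 0.75% district = 4.25% → €0.13
Breakfast burrito €7.16: prepared food → 3% + 1% district = 4% → €0.29
Chicken breast (2 lb) €13.45: unprepared food → 3.5% + 0.75% district = 4.25% → €0.57
Bag of rice (5 lb) €7.95: unprepared food → 3.5% + 0.75% district = 4.25% → €0.34
Board game €42.78: toys and games → 6.25% + 1.25% district = 7.5% → €3.21
Pizza slice €2.53: prepared food → 3% + 1% district = 4% → €0.10
Subtotal = €131.55; tax = €8.50; total due = €140.05

€140.05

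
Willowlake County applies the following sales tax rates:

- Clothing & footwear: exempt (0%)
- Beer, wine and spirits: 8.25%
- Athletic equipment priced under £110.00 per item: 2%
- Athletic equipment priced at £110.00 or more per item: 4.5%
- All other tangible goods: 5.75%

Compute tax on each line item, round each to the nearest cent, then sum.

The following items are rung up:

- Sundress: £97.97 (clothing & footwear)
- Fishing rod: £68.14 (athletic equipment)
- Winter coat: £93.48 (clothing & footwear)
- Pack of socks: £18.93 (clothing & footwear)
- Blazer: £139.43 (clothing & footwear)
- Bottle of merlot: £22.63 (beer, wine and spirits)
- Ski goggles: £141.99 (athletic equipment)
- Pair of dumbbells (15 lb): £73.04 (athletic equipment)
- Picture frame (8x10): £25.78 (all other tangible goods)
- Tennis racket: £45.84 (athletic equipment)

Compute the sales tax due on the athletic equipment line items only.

Fishing rod £68.14: athletic equipment, under £110.00 → 2% → £1.36
Ski goggles £141.99: athletic equipment, £110.00 or more → 4.5% → £6.39
Pair of dumbbells (15 lb) £73.04: athletic equipment, under £110.00 → 2% → £1.46
Tennis racket £45.84: athletic equipment, under £110.00 → 2% → £0.92
Tax on athletic equipment = £1.36 + £6.39 + £1.46 + £0.92 = £10.13

£10.13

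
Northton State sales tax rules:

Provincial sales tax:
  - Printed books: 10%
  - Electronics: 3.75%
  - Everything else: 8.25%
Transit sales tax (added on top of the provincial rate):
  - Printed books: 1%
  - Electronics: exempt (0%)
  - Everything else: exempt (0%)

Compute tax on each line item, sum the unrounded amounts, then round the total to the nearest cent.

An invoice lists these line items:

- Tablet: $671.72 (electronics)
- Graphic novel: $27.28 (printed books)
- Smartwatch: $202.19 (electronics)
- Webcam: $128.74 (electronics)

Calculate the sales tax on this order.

$40.60

Tablet $671.72: electronics → 3.75% + 0% transit = 3.75% → $25.1895
Graphic novel $27.28: printed books → 10% + 1% transit = 11% → $3.0008
Smartwatch $202.19: electronics → 3.75% + 0% transit = 3.75% → $7.582125
Webcam $128.74: electronics → 3.75% + 0% transit = 3.75% → $4.82775
Unrounded tax sum = $40.600175 → $40.60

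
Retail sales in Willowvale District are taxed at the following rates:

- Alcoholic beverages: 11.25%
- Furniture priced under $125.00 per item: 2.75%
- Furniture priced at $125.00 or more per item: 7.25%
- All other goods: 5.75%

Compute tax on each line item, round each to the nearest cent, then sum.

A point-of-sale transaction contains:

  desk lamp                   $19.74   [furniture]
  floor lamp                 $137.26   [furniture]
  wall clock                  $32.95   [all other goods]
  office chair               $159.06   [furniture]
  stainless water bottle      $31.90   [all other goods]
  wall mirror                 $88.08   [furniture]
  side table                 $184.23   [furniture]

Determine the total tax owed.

$41.52

Desk lamp $19.74: furniture, under $125.00 → 2.75% → $0.54
Floor lamp $137.26: furniture, $125.00 or more → 7.25% → $9.95
Wall clock $32.95: all other goods → 5.75% → $1.89
Office chair $159.06: furniture, $125.00 or more → 7.25% → $11.53
Stainless water bottle $31.90: all other goods → 5.75% → $1.83
Wall mirror $88.08: furniture, under $125.00 → 2.75% → $2.42
Side table $184.23: furniture, $125.00 or more → 7.25% → $13.36
Total tax = $0.54 + $9.95 + $1.89 + $11.53 + $1.83 + $2.42 + $13.36 = $41.52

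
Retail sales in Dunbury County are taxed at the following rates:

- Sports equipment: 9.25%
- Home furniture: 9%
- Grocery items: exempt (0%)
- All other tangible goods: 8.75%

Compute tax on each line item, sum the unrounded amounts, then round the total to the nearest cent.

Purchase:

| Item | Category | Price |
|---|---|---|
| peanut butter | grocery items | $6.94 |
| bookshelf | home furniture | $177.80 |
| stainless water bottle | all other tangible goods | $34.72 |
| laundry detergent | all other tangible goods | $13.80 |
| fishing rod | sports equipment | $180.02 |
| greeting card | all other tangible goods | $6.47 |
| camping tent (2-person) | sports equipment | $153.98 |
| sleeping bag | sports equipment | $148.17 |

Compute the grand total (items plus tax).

$787.31

Peanut butter $6.94: grocery items → 0% → $0.00
Bookshelf $177.80: home furniture → 9% → $16.002
Stainless water bottle $34.72: all other tangible goods → 8.75% → $3.038
Laundry detergent $13.80: all other tangible goods → 8.75% → $1.2075
Fishing rod $180.02: sports equipment → 9.25% → $16.65185
Greeting card $6.47: all other tangible goods → 8.75% → $0.566125
Camping tent (2-person) $153.98: sports equipment → 9.25% → $14.24315
Sleeping bag $148.17: sports equipment → 9.25% → $13.705725
Subtotal = $721.90; unrounded tax = $65.41435 → $65.41; total due = $787.31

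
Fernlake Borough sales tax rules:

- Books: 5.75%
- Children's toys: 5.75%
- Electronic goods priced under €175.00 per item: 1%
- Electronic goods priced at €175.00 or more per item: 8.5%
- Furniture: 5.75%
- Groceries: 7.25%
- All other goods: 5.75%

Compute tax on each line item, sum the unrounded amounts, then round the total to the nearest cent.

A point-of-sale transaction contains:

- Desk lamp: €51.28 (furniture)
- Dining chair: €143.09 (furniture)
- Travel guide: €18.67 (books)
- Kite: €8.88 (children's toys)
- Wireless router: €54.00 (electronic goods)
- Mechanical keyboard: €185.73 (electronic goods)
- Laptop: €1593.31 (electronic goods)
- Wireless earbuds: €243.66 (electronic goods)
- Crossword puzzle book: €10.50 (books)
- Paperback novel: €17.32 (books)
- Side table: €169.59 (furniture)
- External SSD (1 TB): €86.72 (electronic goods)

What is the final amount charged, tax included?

€2780.20

Desk lamp €51.28: furniture → 5.75% → €2.9486
Dining chair €143.09: furniture → 5.75% → €8.227675
Travel guide €18.67: books → 5.75% → €1.073525
Kite €8.88: children's toys → 5.75% → €0.5106
Wireless router €54.00: electronic goods, under €175.00 → 1% → €0.54
Mechanical keyboard €185.73: electronic goods, €175.00 or more → 8.5% → €15.78705
Laptop €1593.31: electronic goods, €175.00 or more → 8.5% → €135.43135
Wireless earbuds €243.66: electronic goods, €175.00 or more → 8.5% → €20.7111
Crossword puzzle book €10.50: books → 5.75% → €0.60375
Paperback novel €17.32: books → 5.75% → €0.9959
Side table €169.59: furniture → 5.75% → €9.751425
External SSD (1 TB) €86.72: electronic goods, under €175.00 → 1% → €0.8672
Subtotal = €2582.75; unrounded tax = €197.448175 → €197.45; total due = €2780.20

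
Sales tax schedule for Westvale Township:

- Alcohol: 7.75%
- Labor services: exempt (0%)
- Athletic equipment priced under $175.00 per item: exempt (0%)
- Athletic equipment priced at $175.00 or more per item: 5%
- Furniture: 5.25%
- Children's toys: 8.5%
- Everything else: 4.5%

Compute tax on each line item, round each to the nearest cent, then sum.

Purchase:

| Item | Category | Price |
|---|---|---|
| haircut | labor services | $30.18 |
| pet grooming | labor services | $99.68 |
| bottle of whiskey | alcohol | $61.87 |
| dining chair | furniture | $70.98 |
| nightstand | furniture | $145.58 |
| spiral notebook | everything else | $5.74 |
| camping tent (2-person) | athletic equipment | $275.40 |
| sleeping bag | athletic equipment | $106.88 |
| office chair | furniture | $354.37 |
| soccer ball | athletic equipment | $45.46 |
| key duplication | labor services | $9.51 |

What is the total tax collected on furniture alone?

Dining chair $70.98: furniture → 5.25% → $3.73
Nightstand $145.58: furniture → 5.25% → $7.64
Office chair $354.37: furniture → 5.25% → $18.60
Tax on furniture = $3.73 + $7.64 + $18.60 = $29.97

$29.97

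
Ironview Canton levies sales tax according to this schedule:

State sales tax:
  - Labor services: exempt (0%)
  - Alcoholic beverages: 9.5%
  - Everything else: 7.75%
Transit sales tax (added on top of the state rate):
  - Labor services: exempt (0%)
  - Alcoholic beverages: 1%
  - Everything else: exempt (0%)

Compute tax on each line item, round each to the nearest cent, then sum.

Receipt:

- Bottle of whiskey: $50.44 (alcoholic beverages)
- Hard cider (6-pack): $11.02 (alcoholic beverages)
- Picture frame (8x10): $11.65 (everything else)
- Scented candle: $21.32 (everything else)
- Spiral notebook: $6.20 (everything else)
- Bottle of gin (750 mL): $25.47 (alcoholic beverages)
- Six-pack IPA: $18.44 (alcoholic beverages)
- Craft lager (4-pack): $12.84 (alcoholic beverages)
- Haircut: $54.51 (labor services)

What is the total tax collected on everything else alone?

Picture frame (8x10) $11.65: everything else → 7.75% + 0% transit = 7.75% → $0.90
Scented candle $21.32: everything else → 7.75% + 0% transit = 7.75% → $1.65
Spiral notebook $6.20: everything else → 7.75% + 0% transit = 7.75% → $0.48
Tax on everything else = $0.90 + $1.65 + $0.48 = $3.03

$3.03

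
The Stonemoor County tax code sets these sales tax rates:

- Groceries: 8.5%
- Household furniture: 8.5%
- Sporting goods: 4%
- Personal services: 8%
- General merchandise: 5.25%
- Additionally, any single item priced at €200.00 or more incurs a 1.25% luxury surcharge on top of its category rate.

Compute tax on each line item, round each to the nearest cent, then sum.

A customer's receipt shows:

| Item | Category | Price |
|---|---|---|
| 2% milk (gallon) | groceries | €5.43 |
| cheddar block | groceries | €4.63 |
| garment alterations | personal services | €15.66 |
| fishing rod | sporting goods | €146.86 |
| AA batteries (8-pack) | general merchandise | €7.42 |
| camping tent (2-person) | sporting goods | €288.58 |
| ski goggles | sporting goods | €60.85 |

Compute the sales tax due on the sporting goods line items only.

€23.45

Fishing rod €146.86: sporting goods → 4% → €5.87
Camping tent (2-person) €288.58: sporting goods → 4% + 1.25% surcharge = 5.25% → €15.15
Ski goggles €60.85: sporting goods → 4% → €2.43
Tax on sporting goods = €5.87 + €15.15 + €2.43 = €23.45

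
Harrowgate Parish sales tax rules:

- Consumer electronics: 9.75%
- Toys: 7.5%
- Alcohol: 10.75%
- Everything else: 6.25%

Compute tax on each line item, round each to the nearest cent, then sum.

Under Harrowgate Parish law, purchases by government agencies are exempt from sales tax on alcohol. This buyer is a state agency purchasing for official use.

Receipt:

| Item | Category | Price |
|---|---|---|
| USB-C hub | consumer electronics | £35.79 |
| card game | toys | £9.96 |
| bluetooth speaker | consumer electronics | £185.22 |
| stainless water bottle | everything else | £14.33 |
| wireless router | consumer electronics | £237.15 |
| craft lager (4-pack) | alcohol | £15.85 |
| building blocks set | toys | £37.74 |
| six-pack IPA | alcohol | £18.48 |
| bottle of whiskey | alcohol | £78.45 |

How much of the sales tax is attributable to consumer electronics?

£44.67

USB-C hub £35.79: consumer electronics → 9.75% → £3.49
Bluetooth speaker £185.22: consumer electronics → 9.75% → £18.06
Wireless router £237.15: consumer electronics → 9.75% → £23.12
Tax on consumer electronics = £3.49 + £18.06 + £23.12 = £44.67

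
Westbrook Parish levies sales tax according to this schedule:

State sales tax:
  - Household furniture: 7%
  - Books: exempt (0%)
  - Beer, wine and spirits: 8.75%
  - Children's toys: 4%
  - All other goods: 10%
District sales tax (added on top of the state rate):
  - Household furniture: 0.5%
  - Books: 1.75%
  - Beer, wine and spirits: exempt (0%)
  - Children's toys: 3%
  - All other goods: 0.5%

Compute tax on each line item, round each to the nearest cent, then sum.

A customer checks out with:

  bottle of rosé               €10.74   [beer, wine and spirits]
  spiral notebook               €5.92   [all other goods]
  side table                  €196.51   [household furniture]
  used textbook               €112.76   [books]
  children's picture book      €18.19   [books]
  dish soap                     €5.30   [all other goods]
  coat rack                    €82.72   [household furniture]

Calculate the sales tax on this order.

€25.35

Bottle of rosé €10.74: beer, wine and spirits → 8.75% + 0% district = 8.75% → €0.94
Spiral notebook €5.92: all other goods → 10% + 0.5% district = 10.5% → €0.62
Side table €196.51: household furniture → 7% + 0.5% district = 7.5% → €14.74
Used textbook €112.76: books → 0% + 1.75% district = 1.75% → €1.97
Children's picture book €18.19: books → 0% + 1.75% district = 1.75% → €0.32
Dish soap €5.30: all other goods → 10% + 0.5% district = 10.5% → €0.56
Coat rack €82.72: household furniture → 7% + 0.5% district = 7.5% → €6.20
Total tax = €0.94 + €0.62 + €14.74 + €1.97 + €0.32 + €0.56 + €6.20 = €25.35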